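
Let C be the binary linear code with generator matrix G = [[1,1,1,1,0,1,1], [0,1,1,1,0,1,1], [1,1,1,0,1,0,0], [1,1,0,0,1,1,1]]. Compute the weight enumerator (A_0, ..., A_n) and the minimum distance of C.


Weight distribution: A_0 = 1, A_1 = 1, A_2 = 1, A_3 = 4, A_4 = 5, A_5 = 3, A_6 = 1. Minimum distance d = 1.

Enumerate all 2^4 = 16 messages m ∈ F_2^4.
For each, compute codeword c = mG in F_2^7, then tally its weight.
  m = 0000 → c = 0000000, weight = 0.
  m = 1000 → c = 1111011, weight = 6.
  m = 0100 → c = 0111011, weight = 5.
  m = 1100 → c = 1000000, weight = 1.
  m = 0010 → c = 1110100, weight = 4.
  m = 1010 → c = 0001111, weight = 4.
  m = 0110 → c = 1001111, weight = 5.
  m = 1110 → c = 0110100, weight = 3.
  m = 0001 → c = 1100111, weight = 5.
  m = 1001 → c = 0011100, weight = 3.
  m = 0101 → c = 1011100, weight = 4.
  m = 1101 → c = 0100111, weight = 4.
  m = 0011 → c = 0010011, weight = 3.
  m = 1011 → c = 1101000, weight = 3.
  m = 0111 → c = 0101000, weight = 2.
  m = 1111 → c = 1010011, weight = 4.
Tally weights:
  weight 0: 1 codewords.
  weight 1: 1 codewords.
  weight 2: 1 codewords.
  weight 3: 4 codewords.
  weight 4: 5 codewords.
  weight 5: 3 codewords.
  weight 6: 1 codewords.
Minimum distance d = smallest w > 0 with A_w > 0 = 1.
Sanity: Σ A_w = 16 = 2^4 = 16 ✓.


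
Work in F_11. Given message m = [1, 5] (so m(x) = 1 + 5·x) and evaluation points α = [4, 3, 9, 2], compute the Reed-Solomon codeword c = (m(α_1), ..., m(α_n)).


c = [10, 5, 2, 0]

Message polynomial: m(x) = 1 + 5·x (mod 11).
For each evaluation point α_i, compute m(α_i) mod 11:
  α_1 = 4: Horner steps 5 → 10, so m(4) = 10.
  α_2 = 3: Horner steps 5 → 5, so m(3) = 5.
  α_3 = 9: Horner steps 5 → 2, so m(9) = 2.
  α_4 = 2: Horner steps 5 → 0, so m(2) = 0.
Codeword c = [10, 5, 2, 0] ∈ F_11^4.


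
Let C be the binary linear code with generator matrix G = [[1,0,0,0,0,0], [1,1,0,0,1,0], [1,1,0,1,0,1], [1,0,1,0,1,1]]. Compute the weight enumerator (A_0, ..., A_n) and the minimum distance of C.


Weight distribution: A_0 = 1, A_1 = 1, A_2 = 2, A_3 = 6, A_4 = 5, A_5 = 1. Minimum distance d = 1.

Enumerate all 2^4 = 16 messages m ∈ F_2^4.
For each, compute codeword c = mG in F_2^6, then tally its weight.
  m = 0000 → c = 000000, weight = 0.
  m = 1000 → c = 100000, weight = 1.
  m = 0100 → c = 110010, weight = 3.
  m = 1100 → c = 010010, weight = 2.
  m = 0010 → c = 110101, weight = 4.
  m = 1010 → c = 010101, weight = 3.
  m = 0110 → c = 000111, weight = 3.
  m = 1110 → c = 100111, weight = 4.
  m = 0001 → c = 101011, weight = 4.
  m = 1001 → c = 001011, weight = 3.
  m = 0101 → c = 011001, weight = 3.
  m = 1101 → c = 111001, weight = 4.
  m = 0011 → c = 011110, weight = 4.
  m = 1011 → c = 111110, weight = 5.
  m = 0111 → c = 101100, weight = 3.
  m = 1111 → c = 001100, weight = 2.
Tally weights:
  weight 0: 1 codewords.
  weight 1: 1 codewords.
  weight 2: 2 codewords.
  weight 3: 6 codewords.
  weight 4: 5 codewords.
  weight 5: 1 codewords.
Minimum distance d = smallest w > 0 with A_w > 0 = 1.
Sanity: Σ A_w = 16 = 2^4 = 16 ✓.


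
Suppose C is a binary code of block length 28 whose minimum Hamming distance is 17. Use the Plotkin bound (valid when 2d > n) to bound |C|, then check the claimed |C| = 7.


Plotkin bound M ≤ 4; given |C| = 7 > bound (violated).

Check applicability: 2d = 34, n = 28.
2d − n = 6 > 0, so Plotkin applies.
Compute d/(2d−n) = 17/6 ≈ 2.8333.
⌊d/(2d−n)⌋ = 2.
Plotkin bound: M ≤ 2·2 = 4.
Given |C| = 7, check: VIOLATED.
This |C| is above the Plotkin bound, so no binary code with n = 28, d = 17 and 7 codewords exists.


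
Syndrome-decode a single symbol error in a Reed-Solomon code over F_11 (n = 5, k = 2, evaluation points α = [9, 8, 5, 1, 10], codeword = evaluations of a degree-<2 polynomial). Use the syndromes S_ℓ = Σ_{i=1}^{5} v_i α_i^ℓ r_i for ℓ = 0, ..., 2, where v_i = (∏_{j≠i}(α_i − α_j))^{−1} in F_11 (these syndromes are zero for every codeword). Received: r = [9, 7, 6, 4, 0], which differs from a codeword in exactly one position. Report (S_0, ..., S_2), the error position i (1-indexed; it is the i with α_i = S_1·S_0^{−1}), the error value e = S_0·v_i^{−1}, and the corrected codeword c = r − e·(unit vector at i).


S = (8, 7, 2), error at position 3, error magnitude e = 5, c = [9, 7, 1, 4, 0].

Step 1: column multipliers v_i = (∏_{j≠i}(α_i − α_j))^{−1} mod 11.
  i = 1 (α = 9): (9−8)(9−5)(9−1)(9−10) = 1·4·8·(−1) = −32 ≡ 1, so v_1 = 1^{−1} = 1 (mod 11).
  i = 2 (α = 8): (8−9)(8−5)(8−1)(8−10) = (−1)·3·7·(−2) = 42 ≡ 9, so v_2 = 9^{−1} = 5 (mod 11).
  i = 3 (α = 5): (5−9)(5−8)(5−1)(5−10) = (−4)·(−3)·4·(−5) = −240 ≡ 2, so v_3 = 2^{−1} = 6 (mod 11).
  i = 4 (α = 1): (1−9)(1−8)(1−5)(1−10) = (−8)·(−7)·(−4)·(−9) = 2016 ≡ 3, so v_4 = 3^{−1} = 4 (mod 11).
  i = 5 (α = 10): (10−9)(10−8)(10−5)(10−1) = 1·2·5·9 = 90 ≡ 2, so v_5 = 2^{−1} = 6 (mod 11).
  v = [1, 5, 6, 4, 6].
Step 2: syndromes of r = [9, 7, 6, 4, 0] (all sums mod 11).
  S_0 = Σ v_i r_i = 1·9 + 5·7 + 6·6 + 4·4 + 6·0 = 96 ≡ 8.
  S_1 = Σ v_i α_i r_i = 1·9·9 + 5·8·7 + 6·5·6 + 4·1·4 + 6·10·0 = 557 ≡ 7.
  α_i^2 mod 11 = [4, 9, 3, 1, 1].
  S_2 = Σ v_i α_i^2 r_i = 1·4·9 + 5·9·7 + 6·3·6 + 4·1·4 + 6·1·0 = 475 ≡ 2.
  S = (8, 7, 2) ≠ 0, so r is not a codeword (an error is present).
Step 3: locate the error. For a single error e at position i, S_ℓ = v_i·e·α_i^ℓ, so α_err = S_1/S_0.
  S_0^{−1} = 8^{−1} = 7 (mod 11), so α_err = 7·7 = 49 ≡ 5 = α_3. Error position i = 3.
  Consistency check: S_2/S_1 = 2·8 = 16 ≡ 5 = α_err ✓ (single-error assumption holds).
Step 4: error magnitude e = S_0/v_3 = S_0·∏_{j≠3}(α_3 − α_j) = 8·2 = 16 ≡ 5 (mod 11).
Step 5: correct position 3: c_3 = r_3 − e = 6 − 5 ≡ 1 (mod 11). Hence c = [9, 7, 1, 4, 0].
  Check: interpolating c through the α_i gives m(x) = 2 + 2·x (degree < 2) with m(α_i) = c_i for every i, so c is indeed a codeword.


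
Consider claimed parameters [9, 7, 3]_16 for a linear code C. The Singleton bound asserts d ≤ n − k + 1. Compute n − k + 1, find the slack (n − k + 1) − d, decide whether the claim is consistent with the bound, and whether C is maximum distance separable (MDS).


Singleton RHS = n − k + 1 = 3, slack = 0, bound satisfied, MDS.

Singleton bound: d ≤ n − k + 1.
Here n = 9, k = 7, so n − k + 1 = 3.
Given d = 3, check d ≤ 3: YES.
Slack = (n − k + 1) − d = 0.
The code is MDS (slack = 0).
Description: the claimed parameters are [9, 7, 3]_16; such a code would be MDS (meets Singleton bound).


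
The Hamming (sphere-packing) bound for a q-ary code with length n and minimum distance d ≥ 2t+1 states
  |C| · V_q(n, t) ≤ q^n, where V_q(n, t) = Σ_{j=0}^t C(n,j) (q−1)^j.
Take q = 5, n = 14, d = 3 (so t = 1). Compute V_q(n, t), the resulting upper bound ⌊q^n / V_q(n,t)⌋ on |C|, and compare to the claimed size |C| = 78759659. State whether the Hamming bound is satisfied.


V_q(n, t) = 57, q^n = 6103515625, Hamming bound = 107079221, |C| = 78759659 ≤ bound (satisfied).

Step 1: Compute V_q(n, t) = Σ_{j=0}^1 C(n, j) (q−1)^j.
  j = 0: C(14,0)·(4)^0 = 1·1 = 1.
  j = 1: C(14,1)·(4)^1 = 14·4 = 56.
  V_q(n, t) = 1 + 56 = 57.
Step 2: q^n = 5^14 = 6103515625.
Step 3: Hamming bound ⌊q^n / V_q(n,t)⌋ = ⌊6103515625/57⌋ = 107079221.
Step 4: Compare |C| = 78759659 to 107079221: satisfied.
The claimed |C| lies below the Hamming bound.


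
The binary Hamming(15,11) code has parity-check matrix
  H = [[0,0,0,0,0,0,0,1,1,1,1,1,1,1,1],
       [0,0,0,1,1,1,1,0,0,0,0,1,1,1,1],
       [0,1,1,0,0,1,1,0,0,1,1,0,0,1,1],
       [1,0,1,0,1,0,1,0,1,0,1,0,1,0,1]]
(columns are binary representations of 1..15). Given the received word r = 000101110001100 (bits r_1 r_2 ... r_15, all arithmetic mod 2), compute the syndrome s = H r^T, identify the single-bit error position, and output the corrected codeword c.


s = (1, 1, 0, 0)^T, error position = 12, corrected codeword c = 000101110000100

Compute s = H r^T mod 2 one row at a time:
  s_1 = 1 + 0 + 0 + 0 + 1 + 1 + 0 + 0 = 3 ≡ 1 (mod 2).
  s_2 = 1 + 0 + 1 + 1 + 1 + 1 + 0 + 0 = 5 ≡ 1 (mod 2).
  s_3 = 0 + 0 + 1 + 1 + 0 + 0 + 0 + 0 = 2 ≡ 0 (mod 2).
  s_4 = 0 + 0 + 0 + 1 + 0 + 0 + 1 + 0 = 2 ≡ 0 (mod 2).
s = (1, 1, 0, 0)^T — this equals column 12 of H (binary 1100), so error is at position 12.
Correct: flip bit 12 of r = 000101110001100 to get c = 000101110000100.


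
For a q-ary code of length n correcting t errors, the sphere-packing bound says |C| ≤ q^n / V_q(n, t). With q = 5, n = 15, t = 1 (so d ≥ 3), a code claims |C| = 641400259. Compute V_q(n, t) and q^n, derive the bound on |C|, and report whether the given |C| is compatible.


V_q(n, t) = 61, q^n = 30517578125, Hamming bound = 500288165, |C| = 641400259 > bound (violated).

Step 1: Compute V_q(n, t) = Σ_{j=0}^1 C(n, j) (q−1)^j.
  j = 0: C(15,0)·(4)^0 = 1·1 = 1.
  j = 1: C(15,1)·(4)^1 = 15·4 = 60.
  V_q(n, t) = 1 + 60 = 61.
Step 2: q^n = 5^15 = 30517578125.
Step 3: Hamming bound ⌊q^n / V_q(n,t)⌋ = ⌊30517578125/61⌋ = 500288165.
Step 4: Compare |C| = 641400259 to 500288165: violated.
The claimed |C| lies above the Hamming bound, so no 5-ary code of length 15 with d ≥ 3 can have 641400259 codewords.


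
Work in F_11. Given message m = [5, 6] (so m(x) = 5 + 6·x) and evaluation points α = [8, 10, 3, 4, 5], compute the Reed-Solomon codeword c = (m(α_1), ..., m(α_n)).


c = [9, 10, 1, 7, 2]

Message polynomial: m(x) = 5 + 6·x (mod 11).
For each evaluation point α_i, compute m(α_i) mod 11:
  α_1 = 8: Horner steps 6 → 9, so m(8) = 9.
  α_2 = 10: Horner steps 6 → 10, so m(10) = 10.
  α_3 = 3: Horner steps 6 → 1, so m(3) = 1.
  α_4 = 4: Horner steps 6 → 7, so m(4) = 7.
  α_5 = 5: Horner steps 6 → 2, so m(5) = 2.
Codeword c = [9, 10, 1, 7, 2] ∈ F_11^5.


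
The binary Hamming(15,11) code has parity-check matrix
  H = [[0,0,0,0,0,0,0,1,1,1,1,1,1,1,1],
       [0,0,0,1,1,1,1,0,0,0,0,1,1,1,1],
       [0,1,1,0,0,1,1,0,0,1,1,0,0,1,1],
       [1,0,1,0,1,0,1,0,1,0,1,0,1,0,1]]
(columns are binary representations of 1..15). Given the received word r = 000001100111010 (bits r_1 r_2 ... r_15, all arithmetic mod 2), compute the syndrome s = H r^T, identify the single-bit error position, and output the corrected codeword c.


s = (0, 0, 1, 0)^T, error position = 2, corrected codeword c = 010001100111010

Compute s = H r^T mod 2 one row at a time:
  s_1 = 0 + 0 + 1 + 1 + 1 + 0 + 1 + 0 = 4 ≡ 0 (mod 2).
  s_2 = 0 + 0 + 1 + 1 + 1 + 0 + 1 + 0 = 4 ≡ 0 (mod 2).
  s_3 = 0 + 0 + 1 + 1 + 1 + 1 + 1 + 0 = 5 ≡ 1 (mod 2).
  s_4 = 0 + 0 + 0 + 1 + 0 + 1 + 0 + 0 = 2 ≡ 0 (mod 2).
s = (0, 0, 1, 0)^T — this equals column 2 of H (binary 0010), so error is at position 2.
Correct: flip bit 2 of r = 000001100111010 to get c = 010001100111010.


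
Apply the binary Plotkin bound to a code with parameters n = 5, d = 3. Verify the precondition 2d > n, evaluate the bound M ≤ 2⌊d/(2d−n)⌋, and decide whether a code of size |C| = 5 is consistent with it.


Plotkin bound M ≤ 6; given |C| = 5 ≤ bound (satisfied).

Check applicability: 2d = 6, n = 5.
2d − n = 1 > 0, so Plotkin applies.
Compute d/(2d−n) = 3/1 ≈ 3.0000.
⌊d/(2d−n)⌋ = 3.
Plotkin bound: M ≤ 2·3 = 6.
Given |C| = 5, check: satisfied.
This |C| is below the Plotkin bound.


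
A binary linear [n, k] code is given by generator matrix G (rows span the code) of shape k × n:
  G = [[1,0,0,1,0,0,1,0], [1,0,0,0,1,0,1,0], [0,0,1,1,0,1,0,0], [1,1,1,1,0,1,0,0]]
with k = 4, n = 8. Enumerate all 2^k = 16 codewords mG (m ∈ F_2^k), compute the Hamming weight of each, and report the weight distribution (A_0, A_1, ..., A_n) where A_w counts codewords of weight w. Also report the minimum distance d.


Weight distribution: A_0 = 1, A_2 = 2, A_3 = 6, A_4 = 3, A_5 = 2, A_6 = 2. Minimum distance d = 2.

Enumerate all 2^4 = 16 messages m ∈ F_2^4.
For each, compute codeword c = mG in F_2^8, then tally its weight.
  m = 0000 → c = 00000000, weight = 0.
  m = 1000 → c = 10010010, weight = 3.
  m = 0100 → c = 10001010, weight = 3.
  m = 1100 → c = 00011000, weight = 2.
  m = 0010 → c = 00110100, weight = 3.
  m = 1010 → c = 10100110, weight = 4.
  m = 0110 → c = 10111110, weight = 6.
  m = 1110 → c = 00101100, weight = 3.
  m = 0001 → c = 11110100, weight = 5.
  m = 1001 → c = 01100110, weight = 4.
  m = 0101 → c = 01111110, weight = 6.
  m = 1101 → c = 11101100, weight = 5.
  m = 0011 → c = 11000000, weight = 2.
  m = 1011 → c = 01010010, weight = 3.
  m = 0111 → c = 01001010, weight = 3.
  m = 1111 → c = 11011000, weight = 4.
Tally weights:
  weight 0: 1 codewords.
  weight 2: 2 codewords.
  weight 3: 6 codewords.
  weight 4: 3 codewords.
  weight 5: 2 codewords.
  weight 6: 2 codewords.
Minimum distance d = smallest w > 0 with A_w > 0 = 2.
Sanity: Σ A_w = 16 = 2^4 = 16 ✓.


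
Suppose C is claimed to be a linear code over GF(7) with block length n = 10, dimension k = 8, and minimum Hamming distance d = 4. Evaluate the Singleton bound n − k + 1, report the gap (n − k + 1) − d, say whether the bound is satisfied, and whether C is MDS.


Singleton RHS = n − k + 1 = 3, slack = -1, bound violated (no such code; not MDS).

Singleton bound: d ≤ n − k + 1.
Here n = 10, k = 8, so n − k + 1 = 3.
Given d = 4, check d ≤ 3: NO.
Slack = (n − k + 1) − d = -1.
The slack is negative: d = 4 exceeds n − k + 1 = 3 by 1, so the Singleton bound is violated and no linear [10, 8, 4]_7 code can exist. In particular it is not MDS (MDS requires d = n − k + 1 exactly).
Description: the claimed parameters are [10, 8, 4]_7; such a code would be impossible (violates the Singleton bound).


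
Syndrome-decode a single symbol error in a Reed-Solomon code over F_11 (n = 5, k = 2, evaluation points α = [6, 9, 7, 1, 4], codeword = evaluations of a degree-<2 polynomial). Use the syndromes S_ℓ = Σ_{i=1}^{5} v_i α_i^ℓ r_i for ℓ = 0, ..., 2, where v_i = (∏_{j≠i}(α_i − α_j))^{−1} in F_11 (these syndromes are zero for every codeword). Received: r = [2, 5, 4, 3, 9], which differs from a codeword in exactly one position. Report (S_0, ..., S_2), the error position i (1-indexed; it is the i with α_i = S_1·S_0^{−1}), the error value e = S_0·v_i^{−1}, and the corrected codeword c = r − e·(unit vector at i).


S = (7, 8, 6), error at position 2, error magnitude e = 8, c = [2, 8, 4, 3, 9].

Step 1: column multipliers v_i = (∏_{j≠i}(α_i − α_j))^{−1} mod 11.
  i = 1 (α = 6): (6−9)(6−7)(6−1)(6−4) = (−3)·(−1)·5·2 = 30 ≡ 8, so v_1 = 8^{−1} = 7 (mod 11).
  i = 2 (α = 9): (9−6)(9−7)(9−1)(9−4) = 3·2·8·5 = 240 ≡ 9, so v_2 = 9^{−1} = 5 (mod 11).
  i = 3 (α = 7): (7−6)(7−9)(7−1)(7−4) = 1·(−2)·6·3 = −36 ≡ 8, so v_3 = 8^{−1} = 7 (mod 11).
  i = 4 (α = 1): (1−6)(1−9)(1−7)(1−4) = (−5)·(−8)·(−6)·(−3) = 720 ≡ 5, so v_4 = 5^{−1} = 9 (mod 11).
  i = 5 (α = 4): (4−6)(4−9)(4−7)(4−1) = (−2)·(−5)·(−3)·3 = −90 ≡ 9, so v_5 = 9^{−1} = 5 (mod 11).
  v = [7, 5, 7, 9, 5].
Step 2: syndromes of r = [2, 5, 4, 3, 9] (all sums mod 11).
  S_0 = Σ v_i r_i = 7·2 + 5·5 + 7·4 + 9·3 + 5·9 = 139 ≡ 7.
  S_1 = Σ v_i α_i r_i = 7·6·2 + 5·9·5 + 7·7·4 + 9·1·3 + 5·4·9 = 712 ≡ 8.
  α_i^2 mod 11 = [3, 4, 5, 1, 5].
  S_2 = Σ v_i α_i^2 r_i = 7·3·2 + 5·4·5 + 7·5·4 + 9·1·3 + 5·5·9 = 534 ≡ 6.
  S = (7, 8, 6) ≠ 0, so r is not a codeword (an error is present).
Step 3: locate the error. For a single error e at position i, S_ℓ = v_i·e·α_i^ℓ, so α_err = S_1/S_0.
  S_0^{−1} = 7^{−1} = 8 (mod 11), so α_err = 8·8 = 64 ≡ 9 = α_2. Error position i = 2.
  Consistency check: S_2/S_1 = 6·7 = 42 ≡ 9 = α_err ✓ (single-error assumption holds).
Step 4: error magnitude e = S_0/v_2 = S_0·∏_{j≠2}(α_2 − α_j) = 7·9 = 63 ≡ 8 (mod 11).
Step 5: correct position 2: c_2 = r_2 − e = 5 − 8 ≡ 8 (mod 11). Hence c = [2, 8, 4, 3, 9].
  Check: interpolating c through the α_i gives m(x) = 1 + 2·x (degree < 2) with m(α_i) = c_i for every i, so c is indeed a codeword.


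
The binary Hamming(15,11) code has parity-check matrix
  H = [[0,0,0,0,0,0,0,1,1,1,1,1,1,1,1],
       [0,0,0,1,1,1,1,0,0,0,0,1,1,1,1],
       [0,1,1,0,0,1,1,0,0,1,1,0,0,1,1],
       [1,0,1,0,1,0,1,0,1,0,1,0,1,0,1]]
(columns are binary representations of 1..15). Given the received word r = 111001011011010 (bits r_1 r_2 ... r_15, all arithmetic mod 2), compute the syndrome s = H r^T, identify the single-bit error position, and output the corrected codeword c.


s = (1, 1, 1, 0)^T, error position = 14, corrected codeword c = 111001011011000

Compute s = H r^T mod 2 one row at a time:
  s_1 = 1 + 1 + 0 + 1 + 1 + 0 + 1 + 0 = 5 ≡ 1 (mod 2).
  s_2 = 0 + 0 + 1 + 0 + 1 + 0 + 1 + 0 = 3 ≡ 1 (mod 2).
  s_3 = 1 + 1 + 1 + 0 + 0 + 1 + 1 + 0 = 5 ≡ 1 (mod 2).
  s_4 = 1 + 1 + 0 + 0 + 1 + 1 + 0 + 0 = 4 ≡ 0 (mod 2).
s = (1, 1, 1, 0)^T — this equals column 14 of H (binary 1110), so error is at position 14.
Correct: flip bit 14 of r = 111001011011010 to get c = 111001011011000.


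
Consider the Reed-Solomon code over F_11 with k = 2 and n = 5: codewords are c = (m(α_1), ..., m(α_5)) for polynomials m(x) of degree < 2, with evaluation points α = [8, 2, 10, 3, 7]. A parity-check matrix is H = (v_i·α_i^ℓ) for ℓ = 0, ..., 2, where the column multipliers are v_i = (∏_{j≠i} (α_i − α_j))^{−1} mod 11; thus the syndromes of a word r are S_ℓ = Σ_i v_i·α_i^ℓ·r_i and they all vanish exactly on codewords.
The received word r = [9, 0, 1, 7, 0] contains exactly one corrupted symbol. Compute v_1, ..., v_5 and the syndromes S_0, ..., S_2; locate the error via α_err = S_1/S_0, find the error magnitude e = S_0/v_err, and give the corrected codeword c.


S = (4, 6, 9), error at position 5, error magnitude e = 9, c = [9, 0, 1, 7, 2].

Step 1: column multipliers v_i = (∏_{j≠i}(α_i − α_j))^{−1} mod 11.
  i = 1 (α = 8): (8−2)(8−10)(8−3)(8−7) = 6·(−2)·5·1 = −60 ≡ 6, so v_1 = 6^{−1} = 2 (mod 11).
  i = 2 (α = 2): (2−8)(2−10)(2−3)(2−7) = (−6)·(−8)·(−1)·(−5) = 240 ≡ 9, so v_2 = 9^{−1} = 5 (mod 11).
  i = 3 (α = 10): (10−8)(10−2)(10−3)(10−7) = 2·8·7·3 = 336 ≡ 6, so v_3 = 6^{−1} = 2 (mod 11).
  i = 4 (α = 3): (3−8)(3−2)(3−10)(3−7) = (−5)·1·(−7)·(−4) = −140 ≡ 3, so v_4 = 3^{−1} = 4 (mod 11).
  i = 5 (α = 7): (7−8)(7−2)(7−10)(7−3) = (−1)·5·(−3)·4 = 60 ≡ 5, so v_5 = 5^{−1} = 9 (mod 11).
  v = [2, 5, 2, 4, 9].
Step 2: syndromes of r = [9, 0, 1, 7, 0] (all sums mod 11).
  S_0 = Σ v_i r_i = 2·9 + 5·0 + 2·1 + 4·7 + 9·0 = 48 ≡ 4.
  S_1 = Σ v_i α_i r_i = 2·8·9 + 5·2·0 + 2·10·1 + 4·3·7 + 9·7·0 = 248 ≡ 6.
  α_i^2 mod 11 = [9, 4, 1, 9, 5].
  S_2 = Σ v_i α_i^2 r_i = 2·9·9 + 5·4·0 + 2·1·1 + 4·9·7 + 9·5·0 = 416 ≡ 9.
  S = (4, 6, 9) ≠ 0, so r is not a codeword (an error is present).
Step 3: locate the error. For a single error e at position i, S_ℓ = v_i·e·α_i^ℓ, so α_err = S_1/S_0.
  S_0^{−1} = 4^{−1} = 3 (mod 11), so α_err = 6·3 = 18 ≡ 7 = α_5. Error position i = 5.
  Consistency check: S_2/S_1 = 9·2 = 18 ≡ 7 = α_err ✓ (single-error assumption holds).
Step 4: error magnitude e = S_0/v_5 = S_0·∏_{j≠5}(α_5 − α_j) = 4·5 = 20 ≡ 9 (mod 11).
Step 5: correct position 5: c_5 = r_5 − e = 0 − 9 ≡ 2 (mod 11). Hence c = [9, 0, 1, 7, 2].
  Check: interpolating c through the α_i gives m(x) = 8 + 7·x (degree < 2) with m(α_i) = c_i for every i, so c is indeed a codeword.


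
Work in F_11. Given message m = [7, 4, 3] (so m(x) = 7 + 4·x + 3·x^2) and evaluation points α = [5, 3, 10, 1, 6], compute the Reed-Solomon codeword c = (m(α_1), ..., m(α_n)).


c = [3, 2, 6, 3, 7]

Message polynomial: m(x) = 7 + 4·x + 3·x^2 (mod 11).
For each evaluation point α_i, compute m(α_i) mod 11:
  α_1 = 5: Horner steps 3 → 8 → 3, so m(5) = 3.
  α_2 = 3: Horner steps 3 → 2 → 2, so m(3) = 2.
  α_3 = 10: Horner steps 3 → 1 → 6, so m(10) = 6.
  α_4 = 1: Horner steps 3 → 7 → 3, so m(1) = 3.
  α_5 = 6: Horner steps 3 → 0 → 7, so m(6) = 7.
Codeword c = [3, 2, 6, 3, 7] ∈ F_11^5.


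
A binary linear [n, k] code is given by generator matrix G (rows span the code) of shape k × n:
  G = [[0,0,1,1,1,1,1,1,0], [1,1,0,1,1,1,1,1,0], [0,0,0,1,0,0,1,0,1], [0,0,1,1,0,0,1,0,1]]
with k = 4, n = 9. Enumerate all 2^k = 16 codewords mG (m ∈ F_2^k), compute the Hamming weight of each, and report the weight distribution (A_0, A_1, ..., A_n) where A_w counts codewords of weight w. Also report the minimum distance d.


Weight distribution: A_0 = 1, A_1 = 1, A_2 = 1, A_3 = 2, A_4 = 2, A_5 = 3, A_6 = 3, A_7 = 2, A_8 = 1. Minimum distance d = 1.

Enumerate all 2^4 = 16 messages m ∈ F_2^4.
For each, compute codeword c = mG in F_2^9, then tally its weight.
  m = 0000 → c = 000000000, weight = 0.
  m = 1000 → c = 001111110, weight = 6.
  m = 0100 → c = 110111110, weight = 7.
  m = 1100 → c = 111000000, weight = 3.
  m = 0010 → c = 000100101, weight = 3.
  m = 1010 → c = 001011011, weight = 5.
  m = 0110 → c = 110011011, weight = 6.
  m = 1110 → c = 111100101, weight = 6.
  m = 0001 → c = 001100101, weight = 4.
  m = 1001 → c = 000011011, weight = 4.
  m = 0101 → c = 111011011, weight = 7.
  m = 1101 → c = 110100101, weight = 5.
  m = 0011 → c = 001000000, weight = 1.
  m = 1011 → c = 000111110, weight = 5.
  m = 0111 → c = 111111110, weight = 8.
  m = 1111 → c = 110000000, weight = 2.
Tally weights:
  weight 0: 1 codewords.
  weight 1: 1 codewords.
  weight 2: 1 codewords.
  weight 3: 2 codewords.
  weight 4: 2 codewords.
  weight 5: 3 codewords.
  weight 6: 3 codewords.
  weight 7: 2 codewords.
  weight 8: 1 codewords.
Minimum distance d = smallest w > 0 with A_w > 0 = 1.
Sanity: Σ A_w = 16 = 2^4 = 16 ✓.


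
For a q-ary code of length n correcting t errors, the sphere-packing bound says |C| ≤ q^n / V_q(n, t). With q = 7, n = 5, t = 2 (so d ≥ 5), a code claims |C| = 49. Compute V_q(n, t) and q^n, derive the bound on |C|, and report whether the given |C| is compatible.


V_q(n, t) = 391, q^n = 16807, Hamming bound = 42, |C| = 49 > bound (violated).

Step 1: Compute V_q(n, t) = Σ_{j=0}^2 C(n, j) (q−1)^j.
  j = 0: C(5,0)·(6)^0 = 1·1 = 1.
  j = 1: C(5,1)·(6)^1 = 5·6 = 30.
  j = 2: C(5,2)·(6)^2 = 10·36 = 360.
  V_q(n, t) = 1 + 30 + 360 = 391.
Step 2: q^n = 7^5 = 16807.
Step 3: Hamming bound ⌊q^n / V_q(n,t)⌋ = ⌊16807/391⌋ = 42.
Step 4: Compare |C| = 49 to 42: violated.
The claimed |C| lies above the Hamming bound, so no 7-ary code of length 5 with d ≥ 5 can have 49 codewords.


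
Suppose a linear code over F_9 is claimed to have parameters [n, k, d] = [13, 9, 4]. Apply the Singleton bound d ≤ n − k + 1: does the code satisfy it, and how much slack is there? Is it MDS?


Singleton RHS = n − k + 1 = 5, slack = 1, bound satisfied, not MDS.

Singleton bound: d ≤ n − k + 1.
Here n = 13, k = 9, so n − k + 1 = 5.
Given d = 4, check d ≤ 5: YES.
Slack = (n − k + 1) − d = 1.
The code is NOT MDS (slack = 1 > 0).
Description: the claimed parameters are [13, 9, 4]_9; such a code would be non-MDS.


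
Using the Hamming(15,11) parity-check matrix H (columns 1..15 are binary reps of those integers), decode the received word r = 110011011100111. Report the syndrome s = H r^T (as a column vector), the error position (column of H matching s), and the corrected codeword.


s = (0, 1, 1, 1)^T, error position = 7, corrected codeword c = 110011111100111

Compute s = H r^T mod 2 one row at a time:
  s_1 = 1 + 1 + 1 + 0 + 0 + 1 + 1 + 1 = 6 ≡ 0 (mod 2).
  s_2 = 0 + 1 + 1 + 0 + 0 + 1 + 1 + 1 = 5 ≡ 1 (mod 2).
  s_3 = 1 + 0 + 1 + 0 + 1 + 0 + 1 + 1 = 5 ≡ 1 (mod 2).
  s_4 = 1 + 0 + 1 + 0 + 1 + 0 + 1 + 1 = 5 ≡ 1 (mod 2).
s = (0, 1, 1, 1)^T — this equals column 7 of H (binary 0111), so error is at position 7.
Correct: flip bit 7 of r = 110011011100111 to get c = 110011111100111.


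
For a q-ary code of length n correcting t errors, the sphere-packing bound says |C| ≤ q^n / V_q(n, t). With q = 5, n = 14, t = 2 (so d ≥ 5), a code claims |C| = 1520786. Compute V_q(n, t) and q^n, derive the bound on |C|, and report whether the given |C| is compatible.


V_q(n, t) = 1513, q^n = 6103515625, Hamming bound = 4034048, |C| = 1520786 ≤ bound (satisfied).

Step 1: Compute V_q(n, t) = Σ_{j=0}^2 C(n, j) (q−1)^j.
  j = 0: C(14,0)·(4)^0 = 1·1 = 1.
  j = 1: C(14,1)·(4)^1 = 14·4 = 56.
  j = 2: C(14,2)·(4)^2 = 91·16 = 1456.
  V_q(n, t) = 1 + 56 + 1456 = 1513.
Step 2: q^n = 5^14 = 6103515625.
Step 3: Hamming bound ⌊q^n / V_q(n,t)⌋ = ⌊6103515625/1513⌋ = 4034048.
Step 4: Compare |C| = 1520786 to 4034048: satisfied.
The claimed |C| lies below the Hamming bound.


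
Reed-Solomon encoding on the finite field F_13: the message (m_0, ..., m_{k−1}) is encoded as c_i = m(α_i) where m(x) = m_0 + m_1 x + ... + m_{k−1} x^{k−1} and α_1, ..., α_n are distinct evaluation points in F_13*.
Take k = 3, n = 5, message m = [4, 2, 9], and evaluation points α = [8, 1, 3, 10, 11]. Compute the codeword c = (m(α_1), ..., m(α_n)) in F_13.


c = [11, 2, 0, 1, 10]

Message polynomial: m(x) = 4 + 2·x + 9·x^2 (mod 13).
For each evaluation point α_i, compute m(α_i) mod 13:
  α_1 = 8: Horner steps 9 → 9 → 11, so m(8) = 11.
  α_2 = 1: Horner steps 9 → 11 → 2, so m(1) = 2.
  α_3 = 3: Horner steps 9 → 3 → 0, so m(3) = 0.
  α_4 = 10: Horner steps 9 → 1 → 1, so m(10) = 1.
  α_5 = 11: Horner steps 9 → 10 → 10, so m(11) = 10.
Codeword c = [11, 2, 0, 1, 10] ∈ F_13^5.


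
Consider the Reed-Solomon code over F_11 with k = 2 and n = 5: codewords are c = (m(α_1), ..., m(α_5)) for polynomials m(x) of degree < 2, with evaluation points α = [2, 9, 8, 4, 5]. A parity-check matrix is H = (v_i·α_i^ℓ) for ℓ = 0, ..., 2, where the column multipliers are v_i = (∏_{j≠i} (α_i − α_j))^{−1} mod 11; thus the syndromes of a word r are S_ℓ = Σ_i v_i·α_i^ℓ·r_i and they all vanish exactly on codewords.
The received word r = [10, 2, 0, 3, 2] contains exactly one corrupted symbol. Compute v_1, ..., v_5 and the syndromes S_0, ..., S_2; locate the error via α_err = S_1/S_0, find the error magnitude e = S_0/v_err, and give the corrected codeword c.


S = (10, 6, 8), error at position 5, error magnitude e = 8, c = [10, 2, 0, 3, 5].

Step 1: column multipliers v_i = (∏_{j≠i}(α_i − α_j))^{−1} mod 11.
  i = 1 (α = 2): (2−9)(2−8)(2−4)(2−5) = (−7)·(−6)·(−2)·(−3) = 252 ≡ 10, so v_1 = 10^{−1} = 10 (mod 11).
  i = 2 (α = 9): (9−2)(9−8)(9−4)(9−5) = 7·1·5·4 = 140 ≡ 8, so v_2 = 8^{−1} = 7 (mod 11).
  i = 3 (α = 8): (8−2)(8−9)(8−4)(8−5) = 6·(−1)·4·3 = −72 ≡ 5, so v_3 = 5^{−1} = 9 (mod 11).
  i = 4 (α = 4): (4−2)(4−9)(4−8)(4−5) = 2·(−5)·(−4)·(−1) = −40 ≡ 4, so v_4 = 4^{−1} = 3 (mod 11).
  i = 5 (α = 5): (5−2)(5−9)(5−8)(5−4) = 3·(−4)·(−3)·1 = 36 ≡ 3, so v_5 = 3^{−1} = 4 (mod 11).
  v = [10, 7, 9, 3, 4].
Step 2: syndromes of r = [10, 2, 0, 3, 2] (all sums mod 11).
  S_0 = Σ v_i r_i = 10·10 + 7·2 + 9·0 + 3·3 + 4·2 = 131 ≡ 10.
  S_1 = Σ v_i α_i r_i = 10·2·10 + 7·9·2 + 9·8·0 + 3·4·3 + 4·5·2 = 402 ≡ 6.
  α_i^2 mod 11 = [4, 4, 9, 5, 3].
  S_2 = Σ v_i α_i^2 r_i = 10·4·10 + 7·4·2 + 9·9·0 + 3·5·3 + 4·3·2 = 525 ≡ 8.
  S = (10, 6, 8) ≠ 0, so r is not a codeword (an error is present).
Step 3: locate the error. For a single error e at position i, S_ℓ = v_i·e·α_i^ℓ, so α_err = S_1/S_0.
  S_0^{−1} = 10^{−1} = 10 (mod 11), so α_err = 6·10 = 60 ≡ 5 = α_5. Error position i = 5.
  Consistency check: S_2/S_1 = 8·2 = 16 ≡ 5 = α_err ✓ (single-error assumption holds).
Step 4: error magnitude e = S_0/v_5 = S_0·∏_{j≠5}(α_5 − α_j) = 10·3 = 30 ≡ 8 (mod 11).
Step 5: correct position 5: c_5 = r_5 − e = 2 − 8 ≡ 5 (mod 11). Hence c = [10, 2, 0, 3, 5].
  Check: interpolating c through the α_i gives m(x) = 6 + 2·x (degree < 2) with m(α_i) = c_i for every i, so c is indeed a codeword.


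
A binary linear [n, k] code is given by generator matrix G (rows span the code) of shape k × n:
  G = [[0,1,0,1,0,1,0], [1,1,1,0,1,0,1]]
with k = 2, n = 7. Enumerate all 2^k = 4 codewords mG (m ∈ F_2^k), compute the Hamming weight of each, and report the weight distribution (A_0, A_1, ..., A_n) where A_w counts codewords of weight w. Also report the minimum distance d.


Weight distribution: A_0 = 1, A_3 = 1, A_5 = 1, A_6 = 1. Minimum distance d = 3.

Enumerate all 2^2 = 4 messages m ∈ F_2^2.
For each, compute codeword c = mG in F_2^7, then tally its weight.
  m = 00 → c = 0000000, weight = 0.
  m = 10 → c = 0101010, weight = 3.
  m = 01 → c = 1110101, weight = 5.
  m = 11 → c = 1011111, weight = 6.
Tally weights:
  weight 0: 1 codewords.
  weight 3: 1 codewords.
  weight 5: 1 codewords.
  weight 6: 1 codewords.
Minimum distance d = smallest w > 0 with A_w > 0 = 3.
Sanity: Σ A_w = 4 = 2^2 = 4 ✓.


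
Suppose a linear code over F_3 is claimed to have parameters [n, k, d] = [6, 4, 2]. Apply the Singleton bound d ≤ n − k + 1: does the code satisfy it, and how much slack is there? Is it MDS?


Singleton RHS = n − k + 1 = 3, slack = 1, bound satisfied, not MDS.

Singleton bound: d ≤ n − k + 1.
Here n = 6, k = 4, so n − k + 1 = 3.
Given d = 2, check d ≤ 3: YES.
Slack = (n − k + 1) − d = 1.
The code is NOT MDS (slack = 1 > 0).
Description: the claimed parameters are [6, 4, 2]_3; such a code would be non-MDS.


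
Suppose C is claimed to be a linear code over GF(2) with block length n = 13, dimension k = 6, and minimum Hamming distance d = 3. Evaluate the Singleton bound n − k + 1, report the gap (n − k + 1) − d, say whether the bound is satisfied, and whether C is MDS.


Singleton RHS = n − k + 1 = 8, slack = 5, bound satisfied, not MDS.

Singleton bound: d ≤ n − k + 1.
Here n = 13, k = 6, so n − k + 1 = 8.
Given d = 3, check d ≤ 8: YES.
Slack = (n − k + 1) − d = 5.
The code is NOT MDS (slack = 5 > 0).
Description: the claimed parameters are [13, 6, 3]_2; such a code would be non-MDS.


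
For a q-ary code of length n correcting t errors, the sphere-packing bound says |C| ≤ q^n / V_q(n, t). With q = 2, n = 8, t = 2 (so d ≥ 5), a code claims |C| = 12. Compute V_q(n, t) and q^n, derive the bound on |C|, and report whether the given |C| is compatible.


V_q(n, t) = 37, q^n = 256, Hamming bound = 6, |C| = 12 > bound (violated).

Step 1: Compute V_q(n, t) = Σ_{j=0}^2 C(n, j) (q−1)^j.
  j = 0: C(8,0)·(1)^0 = 1·1 = 1.
  j = 1: C(8,1)·(1)^1 = 8·1 = 8.
  j = 2: C(8,2)·(1)^2 = 28·1 = 28.
  V_q(n, t) = 1 + 8 + 28 = 37.
Step 2: q^n = 2^8 = 256.
Step 3: Hamming bound ⌊q^n / V_q(n,t)⌋ = ⌊256/37⌋ = 6.
Step 4: Compare |C| = 12 to 6: violated.
The claimed |C| lies above the Hamming bound, so no 2-ary code of length 8 with d ≥ 5 can have 12 codewords.


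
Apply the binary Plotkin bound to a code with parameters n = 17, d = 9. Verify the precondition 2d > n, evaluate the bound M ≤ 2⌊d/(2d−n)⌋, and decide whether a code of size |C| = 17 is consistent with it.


Plotkin bound M ≤ 18; given |C| = 17 ≤ bound (satisfied).

Check applicability: 2d = 18, n = 17.
2d − n = 1 > 0, so Plotkin applies.
Compute d/(2d−n) = 9/1 ≈ 9.0000.
⌊d/(2d−n)⌋ = 9.
Plotkin bound: M ≤ 2·9 = 18.
Given |C| = 17, check: satisfied.
This |C| is below the Plotkin bound.


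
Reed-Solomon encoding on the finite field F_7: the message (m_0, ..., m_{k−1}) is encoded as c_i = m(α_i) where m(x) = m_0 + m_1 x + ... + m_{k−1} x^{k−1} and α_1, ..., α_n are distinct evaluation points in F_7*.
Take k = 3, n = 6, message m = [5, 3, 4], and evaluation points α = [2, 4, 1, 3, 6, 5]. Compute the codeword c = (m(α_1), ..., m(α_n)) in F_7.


c = [6, 4, 5, 1, 6, 1]

Message polynomial: m(x) = 5 + 3·x + 4·x^2 (mod 7).
For each evaluation point α_i, compute m(α_i) mod 7:
  α_1 = 2: Horner steps 4 → 4 → 6, so m(2) = 6.
  α_2 = 4: Horner steps 4 → 5 → 4, so m(4) = 4.
  α_3 = 1: Horner steps 4 → 0 → 5, so m(1) = 5.
  α_4 = 3: Horner steps 4 → 1 → 1, so m(3) = 1.
  α_5 = 6: Horner steps 4 → 6 → 6, so m(6) = 6.
  α_6 = 5: Horner steps 4 → 2 → 1, so m(5) = 1.
Codeword c = [6, 4, 5, 1, 6, 1] ∈ F_7^6.


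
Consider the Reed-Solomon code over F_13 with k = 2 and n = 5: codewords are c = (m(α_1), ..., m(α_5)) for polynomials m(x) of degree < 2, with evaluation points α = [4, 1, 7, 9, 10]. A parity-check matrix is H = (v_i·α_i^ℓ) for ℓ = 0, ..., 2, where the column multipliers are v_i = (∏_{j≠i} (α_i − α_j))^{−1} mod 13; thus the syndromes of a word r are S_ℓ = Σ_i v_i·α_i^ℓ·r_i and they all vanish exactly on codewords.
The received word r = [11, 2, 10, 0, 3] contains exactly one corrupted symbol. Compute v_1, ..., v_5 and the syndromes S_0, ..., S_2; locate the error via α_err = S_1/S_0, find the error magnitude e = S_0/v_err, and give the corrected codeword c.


S = (4, 2, 1), error at position 3, error magnitude e = 3, c = [11, 2, 7, 0, 3].

Step 1: column multipliers v_i = (∏_{j≠i}(α_i − α_j))^{−1} mod 13.
  i = 1 (α = 4): (4−1)(4−7)(4−9)(4−10) = 3·(−3)·(−5)·(−6) = −270 ≡ 3, so v_1 = 3^{−1} = 9 (mod 13).
  i = 2 (α = 1): (1−4)(1−7)(1−9)(1−10) = (−3)·(−6)·(−8)·(−9) = 1296 ≡ 9, so v_2 = 9^{−1} = 3 (mod 13).
  i = 3 (α = 7): (7−4)(7−1)(7−9)(7−10) = 3·6·(−2)·(−3) = 108 ≡ 4, so v_3 = 4^{−1} = 10 (mod 13).
  i = 4 (α = 9): (9−4)(9−1)(9−7)(9−10) = 5·8·2·(−1) = −80 ≡ 11, so v_4 = 11^{−1} = 6 (mod 13).
  i = 5 (α = 10): (10−4)(10−1)(10−7)(10−9) = 6·9·3·1 = 162 ≡ 6, so v_5 = 6^{−1} = 11 (mod 13).
  v = [9, 3, 10, 6, 11].
Step 2: syndromes of r = [11, 2, 10, 0, 3] (all sums mod 13).
  S_0 = Σ v_i r_i = 9·11 + 3·2 + 10·10 + 6·0 + 11·3 = 238 ≡ 4.
  S_1 = Σ v_i α_i r_i = 9·4·11 + 3·1·2 + 10·7·10 + 6·9·0 + 11·10·3 = 1432 ≡ 2.
  α_i^2 mod 13 = [3, 1, 10, 3, 9].
  S_2 = Σ v_i α_i^2 r_i = 9·3·11 + 3·1·2 + 10·10·10 + 6·3·0 + 11·9·3 = 1600 ≡ 1.
  S = (4, 2, 1) ≠ 0, so r is not a codeword (an error is present).
Step 3: locate the error. For a single error e at position i, S_ℓ = v_i·e·α_i^ℓ, so α_err = S_1/S_0.
  S_0^{−1} = 4^{−1} = 10 (mod 13), so α_err = 2·10 = 20 ≡ 7 = α_3. Error position i = 3.
  Consistency check: S_2/S_1 = 1·7 = 7 ≡ 7 = α_err ✓ (single-error assumption holds).
Step 4: error magnitude e = S_0/v_3 = S_0·∏_{j≠3}(α_3 − α_j) = 4·4 = 16 ≡ 3 (mod 13).
Step 5: correct position 3: c_3 = r_3 − e = 10 − 3 ≡ 7 (mod 13). Hence c = [11, 2, 7, 0, 3].
  Check: interpolating c through the α_i gives m(x) = 12 + 3·x (degree < 2) with m(α_i) = c_i for every i, so c is indeed a codeword.


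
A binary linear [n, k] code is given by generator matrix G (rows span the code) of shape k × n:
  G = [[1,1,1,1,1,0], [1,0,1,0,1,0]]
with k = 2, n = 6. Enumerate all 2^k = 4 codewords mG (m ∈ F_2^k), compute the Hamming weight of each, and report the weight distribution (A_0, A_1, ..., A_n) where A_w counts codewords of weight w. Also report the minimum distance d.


Weight distribution: A_0 = 1, A_2 = 1, A_3 = 1, A_5 = 1. Minimum distance d = 2.

Enumerate all 2^2 = 4 messages m ∈ F_2^2.
For each, compute codeword c = mG in F_2^6, then tally its weight.
  m = 00 → c = 000000, weight = 0.
  m = 10 → c = 111110, weight = 5.
  m = 01 → c = 101010, weight = 3.
  m = 11 → c = 010100, weight = 2.
Tally weights:
  weight 0: 1 codewords.
  weight 2: 1 codewords.
  weight 3: 1 codewords.
  weight 5: 1 codewords.
Minimum distance d = smallest w > 0 with A_w > 0 = 2.
Sanity: Σ A_w = 4 = 2^2 = 4 ✓.


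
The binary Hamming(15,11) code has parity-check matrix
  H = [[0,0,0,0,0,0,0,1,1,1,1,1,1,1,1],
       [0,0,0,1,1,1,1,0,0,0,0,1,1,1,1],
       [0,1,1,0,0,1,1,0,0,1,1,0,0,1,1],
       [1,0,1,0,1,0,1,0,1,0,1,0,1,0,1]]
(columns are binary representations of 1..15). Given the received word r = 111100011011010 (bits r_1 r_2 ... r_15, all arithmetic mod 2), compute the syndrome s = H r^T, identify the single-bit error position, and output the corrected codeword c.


s = (1, 1, 0, 0)^T, error position = 12, corrected codeword c = 111100011010010

Compute s = H r^T mod 2 one row at a time:
  s_1 = 1 + 1 + 0 + 1 + 1 + 0 + 1 + 0 = 5 ≡ 1 (mod 2).
  s_2 = 1 + 0 + 0 + 0 + 1 + 0 + 1 + 0 = 3 ≡ 1 (mod 2).
  s_3 = 1 + 1 + 0 + 0 + 0 + 1 + 1 + 0 = 4 ≡ 0 (mod 2).
  s_4 = 1 + 1 + 0 + 0 + 1 + 1 + 0 + 0 = 4 ≡ 0 (mod 2).
s = (1, 1, 0, 0)^T — this equals column 12 of H (binary 1100), so error is at position 12.
Correct: flip bit 12 of r = 111100011011010 to get c = 111100011010010.


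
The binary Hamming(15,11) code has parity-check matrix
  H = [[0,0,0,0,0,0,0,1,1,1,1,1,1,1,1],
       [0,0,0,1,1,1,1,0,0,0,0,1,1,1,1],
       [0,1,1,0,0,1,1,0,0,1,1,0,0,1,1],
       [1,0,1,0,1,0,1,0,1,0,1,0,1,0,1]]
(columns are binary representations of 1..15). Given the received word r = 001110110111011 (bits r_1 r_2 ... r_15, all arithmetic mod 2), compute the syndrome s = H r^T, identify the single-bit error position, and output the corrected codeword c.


s = (0, 0, 0, 1)^T, error position = 1, corrected codeword c = 101110110111011

Compute s = H r^T mod 2 one row at a time:
  s_1 = 1 + 0 + 1 + 1 + 1 + 0 + 1 + 1 = 6 ≡ 0 (mod 2).
  s_2 = 1 + 1 + 0 + 1 + 1 + 0 + 1 + 1 = 6 ≡ 0 (mod 2).
  s_3 = 0 + 1 + 0 + 1 + 1 + 1 + 1 + 1 = 6 ≡ 0 (mod 2).
  s_4 = 0 + 1 + 1 + 1 + 0 + 1 + 0 + 1 = 5 ≡ 1 (mod 2).
s = (0, 0, 0, 1)^T — this equals column 1 of H (binary 0001), so error is at position 1.
Correct: flip bit 1 of r = 001110110111011 to get c = 101110110111011.


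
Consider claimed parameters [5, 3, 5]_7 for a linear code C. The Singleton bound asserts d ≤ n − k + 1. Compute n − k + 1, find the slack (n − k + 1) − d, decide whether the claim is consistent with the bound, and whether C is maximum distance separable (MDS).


Singleton RHS = n − k + 1 = 3, slack = -2, bound violated (no such code; not MDS).

Singleton bound: d ≤ n − k + 1.
Here n = 5, k = 3, so n − k + 1 = 3.
Given d = 5, check d ≤ 3: NO.
Slack = (n − k + 1) − d = -2.
The slack is negative: d = 5 exceeds n − k + 1 = 3 by 2, so the Singleton bound is violated and no linear [5, 3, 5]_7 code can exist. In particular it is not MDS (MDS requires d = n − k + 1 exactly).
Description: the claimed parameters are [5, 3, 5]_7; such a code would be impossible (violates the Singleton bound).


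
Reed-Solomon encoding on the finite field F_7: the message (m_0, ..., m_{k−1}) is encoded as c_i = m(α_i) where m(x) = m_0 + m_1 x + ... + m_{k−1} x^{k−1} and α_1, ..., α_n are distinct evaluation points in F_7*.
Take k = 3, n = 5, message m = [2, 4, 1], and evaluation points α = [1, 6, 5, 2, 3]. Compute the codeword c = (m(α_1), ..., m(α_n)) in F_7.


c = [0, 6, 5, 0, 2]

Message polynomial: m(x) = 2 + 4·x + 1·x^2 (mod 7).
For each evaluation point α_i, compute m(α_i) mod 7:
  α_1 = 1: Horner steps 1 → 5 → 0, so m(1) = 0.
  α_2 = 6: Horner steps 1 → 3 → 6, so m(6) = 6.
  α_3 = 5: Horner steps 1 → 2 → 5, so m(5) = 5.
  α_4 = 2: Horner steps 1 → 6 → 0, so m(2) = 0.
  α_5 = 3: Horner steps 1 → 0 → 2, so m(3) = 2.
Codeword c = [0, 6, 5, 0, 2] ∈ F_7^5.


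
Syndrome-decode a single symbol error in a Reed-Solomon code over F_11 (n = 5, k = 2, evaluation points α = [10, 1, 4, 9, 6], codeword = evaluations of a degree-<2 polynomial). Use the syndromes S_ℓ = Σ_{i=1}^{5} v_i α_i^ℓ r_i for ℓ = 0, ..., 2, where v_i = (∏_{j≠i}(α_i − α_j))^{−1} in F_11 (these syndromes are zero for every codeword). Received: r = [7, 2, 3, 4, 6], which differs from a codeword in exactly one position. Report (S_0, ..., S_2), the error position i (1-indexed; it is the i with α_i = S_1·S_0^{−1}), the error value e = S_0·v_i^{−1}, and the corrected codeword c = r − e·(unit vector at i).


S = (2, 8, 10), error at position 3, error magnitude e = 3, c = [7, 2, 0, 4, 6].

Step 1: column multipliers v_i = (∏_{j≠i}(α_i − α_j))^{−1} mod 11.
  i = 1 (α = 10): (10−1)(10−4)(10−9)(10−6) = 9·6·1·4 = 216 ≡ 7, so v_1 = 7^{−1} = 8 (mod 11).
  i = 2 (α = 1): (1−10)(1−4)(1−9)(1−6) = (−9)·(−3)·(−8)·(−5) = 1080 ≡ 2, so v_2 = 2^{−1} = 6 (mod 11).
  i = 3 (α = 4): (4−10)(4−1)(4−9)(4−6) = (−6)·3·(−5)·(−2) = −180 ≡ 7, so v_3 = 7^{−1} = 8 (mod 11).
  i = 4 (α = 9): (9−10)(9−1)(9−4)(9−6) = (−1)·8·5·3 = −120 ≡ 1, so v_4 = 1^{−1} = 1 (mod 11).
  i = 5 (α = 6): (6−10)(6−1)(6−4)(6−9) = (−4)·5·2·(−3) = 120 ≡ 10, so v_5 = 10^{−1} = 10 (mod 11).
  v = [8, 6, 8, 1, 10].
Step 2: syndromes of r = [7, 2, 3, 4, 6] (all sums mod 11).
  S_0 = Σ v_i r_i = 8·7 + 6·2 + 8·3 + 1·4 + 10·6 = 156 ≡ 2.
  S_1 = Σ v_i α_i r_i = 8·10·7 + 6·1·2 + 8·4·3 + 1·9·4 + 10·6·6 = 1064 ≡ 8.
  α_i^2 mod 11 = [1, 1, 5, 4, 3].
  S_2 = Σ v_i α_i^2 r_i = 8·1·7 + 6·1·2 + 8·5·3 + 1·4·4 + 10·3·6 = 384 ≡ 10.
  S = (2, 8, 10) ≠ 0, so r is not a codeword (an error is present).
Step 3: locate the error. For a single error e at position i, S_ℓ = v_i·e·α_i^ℓ, so α_err = S_1/S_0.
  S_0^{−1} = 2^{−1} = 6 (mod 11), so α_err = 8·6 = 48 ≡ 4 = α_3. Error position i = 3.
  Consistency check: S_2/S_1 = 10·7 = 70 ≡ 4 = α_err ✓ (single-error assumption holds).
Step 4: error magnitude e = S_0/v_3 = S_0·∏_{j≠3}(α_3 − α_j) = 2·7 = 14 ≡ 3 (mod 11).
Step 5: correct position 3: c_3 = r_3 − e = 3 − 3 ≡ 0 (mod 11). Hence c = [7, 2, 0, 4, 6].
  Check: interpolating c through the α_i gives m(x) = 10 + 3·x (degree < 2) with m(α_i) = c_i for every i, so c is indeed a codeword.
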